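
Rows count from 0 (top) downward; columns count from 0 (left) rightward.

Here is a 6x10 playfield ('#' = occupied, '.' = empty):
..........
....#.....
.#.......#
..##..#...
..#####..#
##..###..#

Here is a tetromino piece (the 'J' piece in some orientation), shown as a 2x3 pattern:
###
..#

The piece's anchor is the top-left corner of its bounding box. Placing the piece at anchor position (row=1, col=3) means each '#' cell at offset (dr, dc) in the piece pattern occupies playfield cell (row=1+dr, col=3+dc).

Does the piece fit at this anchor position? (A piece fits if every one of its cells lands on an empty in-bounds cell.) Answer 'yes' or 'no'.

Answer: no

Derivation:
Check each piece cell at anchor (1, 3):
  offset (0,0) -> (1,3): empty -> OK
  offset (0,1) -> (1,4): occupied ('#') -> FAIL
  offset (0,2) -> (1,5): empty -> OK
  offset (1,2) -> (2,5): empty -> OK
All cells valid: no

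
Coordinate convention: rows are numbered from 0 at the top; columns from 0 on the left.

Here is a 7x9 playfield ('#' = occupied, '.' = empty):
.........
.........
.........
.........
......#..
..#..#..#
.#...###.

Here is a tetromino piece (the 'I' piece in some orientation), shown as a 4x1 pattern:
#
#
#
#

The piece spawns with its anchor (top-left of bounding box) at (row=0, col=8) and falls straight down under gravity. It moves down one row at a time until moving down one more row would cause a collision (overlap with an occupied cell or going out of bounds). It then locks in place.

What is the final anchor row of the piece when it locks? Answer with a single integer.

Spawn at (row=0, col=8). Try each row:
  row 0: fits
  row 1: fits
  row 2: blocked -> lock at row 1

Answer: 1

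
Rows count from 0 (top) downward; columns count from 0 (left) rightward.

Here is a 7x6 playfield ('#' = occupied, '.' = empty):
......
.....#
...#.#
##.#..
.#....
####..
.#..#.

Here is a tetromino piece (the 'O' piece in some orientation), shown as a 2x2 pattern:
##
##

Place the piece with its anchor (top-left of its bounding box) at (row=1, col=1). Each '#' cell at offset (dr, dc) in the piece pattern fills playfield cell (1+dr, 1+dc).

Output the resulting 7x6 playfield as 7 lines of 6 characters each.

Answer: ......
.##..#
.###.#
##.#..
.#....
####..
.#..#.

Derivation:
Fill (1+0,1+0) = (1,1)
Fill (1+0,1+1) = (1,2)
Fill (1+1,1+0) = (2,1)
Fill (1+1,1+1) = (2,2)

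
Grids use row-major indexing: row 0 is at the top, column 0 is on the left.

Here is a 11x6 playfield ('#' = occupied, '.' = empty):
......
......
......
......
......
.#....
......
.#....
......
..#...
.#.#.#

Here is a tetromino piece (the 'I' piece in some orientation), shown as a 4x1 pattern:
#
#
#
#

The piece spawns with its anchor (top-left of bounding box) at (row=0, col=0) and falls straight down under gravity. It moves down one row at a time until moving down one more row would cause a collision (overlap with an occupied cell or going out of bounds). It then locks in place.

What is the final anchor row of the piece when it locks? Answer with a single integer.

Answer: 7

Derivation:
Spawn at (row=0, col=0). Try each row:
  row 0: fits
  row 1: fits
  row 2: fits
  row 3: fits
  row 4: fits
  row 5: fits
  row 6: fits
  row 7: fits
  row 8: blocked -> lock at row 7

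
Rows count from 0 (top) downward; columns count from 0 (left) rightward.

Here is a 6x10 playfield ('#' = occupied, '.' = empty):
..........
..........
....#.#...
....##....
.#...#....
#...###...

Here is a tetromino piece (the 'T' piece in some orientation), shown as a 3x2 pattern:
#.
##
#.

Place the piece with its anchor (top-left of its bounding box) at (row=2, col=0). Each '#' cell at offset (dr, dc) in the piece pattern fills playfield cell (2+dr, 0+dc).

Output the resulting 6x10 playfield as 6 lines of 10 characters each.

Answer: ..........
..........
#...#.#...
##..##....
##...#....
#...###...

Derivation:
Fill (2+0,0+0) = (2,0)
Fill (2+1,0+0) = (3,0)
Fill (2+1,0+1) = (3,1)
Fill (2+2,0+0) = (4,0)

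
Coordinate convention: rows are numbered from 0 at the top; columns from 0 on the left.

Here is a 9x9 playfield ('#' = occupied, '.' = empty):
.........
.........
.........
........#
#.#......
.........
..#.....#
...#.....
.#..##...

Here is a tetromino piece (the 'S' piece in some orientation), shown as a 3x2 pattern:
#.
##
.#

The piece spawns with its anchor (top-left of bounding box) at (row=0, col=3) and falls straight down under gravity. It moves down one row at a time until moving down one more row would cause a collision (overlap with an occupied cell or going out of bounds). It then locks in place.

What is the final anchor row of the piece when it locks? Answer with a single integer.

Answer: 5

Derivation:
Spawn at (row=0, col=3). Try each row:
  row 0: fits
  row 1: fits
  row 2: fits
  row 3: fits
  row 4: fits
  row 5: fits
  row 6: blocked -> lock at row 5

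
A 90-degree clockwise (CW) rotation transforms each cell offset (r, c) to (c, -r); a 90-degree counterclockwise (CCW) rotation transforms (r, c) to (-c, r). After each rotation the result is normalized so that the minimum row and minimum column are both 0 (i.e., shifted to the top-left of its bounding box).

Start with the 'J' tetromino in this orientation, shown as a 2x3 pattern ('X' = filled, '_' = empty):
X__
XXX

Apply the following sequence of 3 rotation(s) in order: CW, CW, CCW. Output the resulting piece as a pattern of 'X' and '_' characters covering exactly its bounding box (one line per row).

Answer: XX
X_
X_

Derivation:
Start:
X__
XXX
After rotation 1 (CW):
XX
X_
X_
After rotation 2 (CW):
XXX
__X
After rotation 3 (CCW):
XX
X_
X_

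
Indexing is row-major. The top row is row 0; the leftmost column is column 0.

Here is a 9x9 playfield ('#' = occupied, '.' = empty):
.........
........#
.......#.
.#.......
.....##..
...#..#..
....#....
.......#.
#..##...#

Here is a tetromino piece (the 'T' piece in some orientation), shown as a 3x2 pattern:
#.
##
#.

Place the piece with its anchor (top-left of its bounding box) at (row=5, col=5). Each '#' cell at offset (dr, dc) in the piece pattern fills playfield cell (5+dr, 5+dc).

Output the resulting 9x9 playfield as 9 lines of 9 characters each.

Fill (5+0,5+0) = (5,5)
Fill (5+1,5+0) = (6,5)
Fill (5+1,5+1) = (6,6)
Fill (5+2,5+0) = (7,5)

Answer: .........
........#
.......#.
.#.......
.....##..
...#.##..
....###..
.....#.#.
#..##...#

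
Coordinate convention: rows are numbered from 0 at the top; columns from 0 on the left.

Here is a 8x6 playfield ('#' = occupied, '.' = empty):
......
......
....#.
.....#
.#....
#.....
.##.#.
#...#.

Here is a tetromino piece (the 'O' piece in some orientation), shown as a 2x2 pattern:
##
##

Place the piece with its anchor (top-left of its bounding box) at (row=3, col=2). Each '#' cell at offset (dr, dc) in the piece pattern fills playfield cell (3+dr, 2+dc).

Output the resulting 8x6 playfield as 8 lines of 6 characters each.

Answer: ......
......
....#.
..##.#
.###..
#.....
.##.#.
#...#.

Derivation:
Fill (3+0,2+0) = (3,2)
Fill (3+0,2+1) = (3,3)
Fill (3+1,2+0) = (4,2)
Fill (3+1,2+1) = (4,3)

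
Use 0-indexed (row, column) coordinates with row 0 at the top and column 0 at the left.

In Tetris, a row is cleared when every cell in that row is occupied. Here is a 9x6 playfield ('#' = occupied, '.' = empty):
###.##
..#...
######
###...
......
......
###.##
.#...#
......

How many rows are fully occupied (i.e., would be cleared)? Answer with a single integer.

Answer: 1

Derivation:
Check each row:
  row 0: 1 empty cell -> not full
  row 1: 5 empty cells -> not full
  row 2: 0 empty cells -> FULL (clear)
  row 3: 3 empty cells -> not full
  row 4: 6 empty cells -> not full
  row 5: 6 empty cells -> not full
  row 6: 1 empty cell -> not full
  row 7: 4 empty cells -> not full
  row 8: 6 empty cells -> not full
Total rows cleared: 1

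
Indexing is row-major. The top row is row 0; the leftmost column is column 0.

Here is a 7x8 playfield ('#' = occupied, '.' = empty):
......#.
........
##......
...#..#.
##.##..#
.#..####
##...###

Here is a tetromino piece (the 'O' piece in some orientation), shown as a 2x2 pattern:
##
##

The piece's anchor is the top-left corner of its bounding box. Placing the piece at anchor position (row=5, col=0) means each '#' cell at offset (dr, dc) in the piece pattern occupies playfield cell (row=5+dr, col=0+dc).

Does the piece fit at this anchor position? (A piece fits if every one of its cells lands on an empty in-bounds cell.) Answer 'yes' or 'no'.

Check each piece cell at anchor (5, 0):
  offset (0,0) -> (5,0): empty -> OK
  offset (0,1) -> (5,1): occupied ('#') -> FAIL
  offset (1,0) -> (6,0): occupied ('#') -> FAIL
  offset (1,1) -> (6,1): occupied ('#') -> FAIL
All cells valid: no

Answer: no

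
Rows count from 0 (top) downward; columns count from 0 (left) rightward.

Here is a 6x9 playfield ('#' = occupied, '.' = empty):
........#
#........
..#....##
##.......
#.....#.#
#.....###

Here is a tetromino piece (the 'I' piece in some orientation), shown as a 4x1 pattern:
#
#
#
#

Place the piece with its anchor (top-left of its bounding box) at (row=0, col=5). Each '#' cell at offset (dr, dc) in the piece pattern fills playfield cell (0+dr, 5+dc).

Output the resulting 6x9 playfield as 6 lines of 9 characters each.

Answer: .....#..#
#....#...
..#..#.##
##...#...
#.....#.#
#.....###

Derivation:
Fill (0+0,5+0) = (0,5)
Fill (0+1,5+0) = (1,5)
Fill (0+2,5+0) = (2,5)
Fill (0+3,5+0) = (3,5)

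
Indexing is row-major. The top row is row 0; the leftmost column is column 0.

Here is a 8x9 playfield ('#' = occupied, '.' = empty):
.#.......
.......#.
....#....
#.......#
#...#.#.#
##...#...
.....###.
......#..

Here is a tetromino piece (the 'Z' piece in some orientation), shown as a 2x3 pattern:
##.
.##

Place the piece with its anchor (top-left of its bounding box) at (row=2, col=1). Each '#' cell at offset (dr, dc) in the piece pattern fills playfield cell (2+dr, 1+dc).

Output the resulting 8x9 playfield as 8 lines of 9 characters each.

Answer: .#.......
.......#.
.##.#....
#.##....#
#...#.#.#
##...#...
.....###.
......#..

Derivation:
Fill (2+0,1+0) = (2,1)
Fill (2+0,1+1) = (2,2)
Fill (2+1,1+1) = (3,2)
Fill (2+1,1+2) = (3,3)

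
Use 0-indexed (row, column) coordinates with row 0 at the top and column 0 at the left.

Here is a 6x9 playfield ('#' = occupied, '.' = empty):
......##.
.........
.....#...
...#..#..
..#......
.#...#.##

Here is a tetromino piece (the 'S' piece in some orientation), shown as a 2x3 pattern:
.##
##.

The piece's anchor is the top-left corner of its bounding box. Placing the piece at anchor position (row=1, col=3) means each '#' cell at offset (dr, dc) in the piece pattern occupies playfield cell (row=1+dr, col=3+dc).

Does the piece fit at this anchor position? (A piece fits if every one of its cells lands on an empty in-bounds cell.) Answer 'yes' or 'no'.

Answer: yes

Derivation:
Check each piece cell at anchor (1, 3):
  offset (0,1) -> (1,4): empty -> OK
  offset (0,2) -> (1,5): empty -> OK
  offset (1,0) -> (2,3): empty -> OK
  offset (1,1) -> (2,4): empty -> OK
All cells valid: yes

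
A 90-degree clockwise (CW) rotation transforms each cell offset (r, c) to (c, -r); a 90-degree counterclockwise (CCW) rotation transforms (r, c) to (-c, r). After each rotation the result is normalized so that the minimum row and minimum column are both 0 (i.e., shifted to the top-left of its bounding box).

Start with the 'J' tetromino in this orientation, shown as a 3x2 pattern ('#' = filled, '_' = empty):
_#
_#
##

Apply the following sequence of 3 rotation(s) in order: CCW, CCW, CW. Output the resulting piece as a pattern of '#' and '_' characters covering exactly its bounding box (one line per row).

Start:
_#
_#
##
After rotation 1 (CCW):
###
__#
After rotation 2 (CCW):
##
#_
#_
After rotation 3 (CW):
###
__#

Answer: ###
__#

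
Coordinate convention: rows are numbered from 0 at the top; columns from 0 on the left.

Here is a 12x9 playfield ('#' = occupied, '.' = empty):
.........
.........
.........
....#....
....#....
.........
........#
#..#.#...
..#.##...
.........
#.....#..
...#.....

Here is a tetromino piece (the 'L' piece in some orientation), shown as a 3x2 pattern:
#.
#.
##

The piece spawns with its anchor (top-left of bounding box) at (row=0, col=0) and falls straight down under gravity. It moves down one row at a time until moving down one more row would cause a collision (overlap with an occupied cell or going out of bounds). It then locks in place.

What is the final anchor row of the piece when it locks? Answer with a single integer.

Answer: 4

Derivation:
Spawn at (row=0, col=0). Try each row:
  row 0: fits
  row 1: fits
  row 2: fits
  row 3: fits
  row 4: fits
  row 5: blocked -> lock at row 4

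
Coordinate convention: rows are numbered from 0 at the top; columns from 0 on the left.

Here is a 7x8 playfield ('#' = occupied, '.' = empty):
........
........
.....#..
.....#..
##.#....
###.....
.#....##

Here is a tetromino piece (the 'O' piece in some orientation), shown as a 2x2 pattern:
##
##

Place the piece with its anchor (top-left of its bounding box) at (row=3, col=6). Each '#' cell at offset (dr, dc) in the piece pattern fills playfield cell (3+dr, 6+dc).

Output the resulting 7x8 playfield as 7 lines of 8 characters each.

Fill (3+0,6+0) = (3,6)
Fill (3+0,6+1) = (3,7)
Fill (3+1,6+0) = (4,6)
Fill (3+1,6+1) = (4,7)

Answer: ........
........
.....#..
.....###
##.#..##
###.....
.#....##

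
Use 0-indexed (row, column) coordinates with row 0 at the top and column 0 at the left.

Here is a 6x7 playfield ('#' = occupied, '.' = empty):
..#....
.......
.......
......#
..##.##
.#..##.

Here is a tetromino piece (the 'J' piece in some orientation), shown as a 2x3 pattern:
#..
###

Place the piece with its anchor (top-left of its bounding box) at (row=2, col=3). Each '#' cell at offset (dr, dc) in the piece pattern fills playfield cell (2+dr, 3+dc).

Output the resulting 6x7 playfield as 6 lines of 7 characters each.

Fill (2+0,3+0) = (2,3)
Fill (2+1,3+0) = (3,3)
Fill (2+1,3+1) = (3,4)
Fill (2+1,3+2) = (3,5)

Answer: ..#....
.......
...#...
...####
..##.##
.#..##.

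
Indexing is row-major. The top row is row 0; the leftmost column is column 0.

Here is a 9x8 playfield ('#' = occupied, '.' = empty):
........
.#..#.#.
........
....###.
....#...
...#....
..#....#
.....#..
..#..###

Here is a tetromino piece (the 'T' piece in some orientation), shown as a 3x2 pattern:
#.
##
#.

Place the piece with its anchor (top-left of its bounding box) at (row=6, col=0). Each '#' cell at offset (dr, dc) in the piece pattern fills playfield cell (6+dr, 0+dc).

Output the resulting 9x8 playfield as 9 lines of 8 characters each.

Answer: ........
.#..#.#.
........
....###.
....#...
...#....
#.#....#
##...#..
#.#..###

Derivation:
Fill (6+0,0+0) = (6,0)
Fill (6+1,0+0) = (7,0)
Fill (6+1,0+1) = (7,1)
Fill (6+2,0+0) = (8,0)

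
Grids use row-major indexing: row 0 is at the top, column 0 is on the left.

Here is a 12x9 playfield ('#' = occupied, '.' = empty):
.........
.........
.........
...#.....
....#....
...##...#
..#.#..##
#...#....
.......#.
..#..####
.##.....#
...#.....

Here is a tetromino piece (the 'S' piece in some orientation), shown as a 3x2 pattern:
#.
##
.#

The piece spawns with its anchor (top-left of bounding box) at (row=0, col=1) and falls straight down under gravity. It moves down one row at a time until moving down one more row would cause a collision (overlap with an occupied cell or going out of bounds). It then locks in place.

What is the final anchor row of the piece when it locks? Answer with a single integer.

Spawn at (row=0, col=1). Try each row:
  row 0: fits
  row 1: fits
  row 2: fits
  row 3: fits
  row 4: blocked -> lock at row 3

Answer: 3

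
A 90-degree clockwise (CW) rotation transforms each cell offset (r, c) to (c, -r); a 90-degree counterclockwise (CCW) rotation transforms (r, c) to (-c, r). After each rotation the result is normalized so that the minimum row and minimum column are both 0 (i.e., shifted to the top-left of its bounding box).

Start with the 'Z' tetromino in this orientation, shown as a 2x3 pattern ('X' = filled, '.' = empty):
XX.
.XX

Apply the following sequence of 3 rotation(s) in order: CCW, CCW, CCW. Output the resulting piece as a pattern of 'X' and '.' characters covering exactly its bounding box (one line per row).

Start:
XX.
.XX
After rotation 1 (CCW):
.X
XX
X.
After rotation 2 (CCW):
XX.
.XX
After rotation 3 (CCW):
.X
XX
X.

Answer: .X
XX
X.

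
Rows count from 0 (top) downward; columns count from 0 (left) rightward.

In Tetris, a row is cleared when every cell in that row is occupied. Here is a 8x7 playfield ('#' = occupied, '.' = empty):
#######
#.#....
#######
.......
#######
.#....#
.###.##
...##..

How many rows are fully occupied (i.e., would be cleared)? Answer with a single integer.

Check each row:
  row 0: 0 empty cells -> FULL (clear)
  row 1: 5 empty cells -> not full
  row 2: 0 empty cells -> FULL (clear)
  row 3: 7 empty cells -> not full
  row 4: 0 empty cells -> FULL (clear)
  row 5: 5 empty cells -> not full
  row 6: 2 empty cells -> not full
  row 7: 5 empty cells -> not full
Total rows cleared: 3

Answer: 3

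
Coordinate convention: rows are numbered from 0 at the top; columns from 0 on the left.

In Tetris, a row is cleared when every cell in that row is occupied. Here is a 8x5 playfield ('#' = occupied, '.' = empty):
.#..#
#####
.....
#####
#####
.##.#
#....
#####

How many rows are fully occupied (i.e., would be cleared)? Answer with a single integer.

Check each row:
  row 0: 3 empty cells -> not full
  row 1: 0 empty cells -> FULL (clear)
  row 2: 5 empty cells -> not full
  row 3: 0 empty cells -> FULL (clear)
  row 4: 0 empty cells -> FULL (clear)
  row 5: 2 empty cells -> not full
  row 6: 4 empty cells -> not full
  row 7: 0 empty cells -> FULL (clear)
Total rows cleared: 4

Answer: 4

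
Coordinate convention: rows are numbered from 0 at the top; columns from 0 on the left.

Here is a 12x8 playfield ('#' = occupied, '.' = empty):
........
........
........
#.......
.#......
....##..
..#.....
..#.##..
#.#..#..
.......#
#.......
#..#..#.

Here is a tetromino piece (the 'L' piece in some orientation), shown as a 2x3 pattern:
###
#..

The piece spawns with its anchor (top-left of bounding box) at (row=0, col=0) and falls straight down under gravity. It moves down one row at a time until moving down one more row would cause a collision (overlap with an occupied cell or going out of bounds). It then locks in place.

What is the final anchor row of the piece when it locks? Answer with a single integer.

Answer: 1

Derivation:
Spawn at (row=0, col=0). Try each row:
  row 0: fits
  row 1: fits
  row 2: blocked -> lock at row 1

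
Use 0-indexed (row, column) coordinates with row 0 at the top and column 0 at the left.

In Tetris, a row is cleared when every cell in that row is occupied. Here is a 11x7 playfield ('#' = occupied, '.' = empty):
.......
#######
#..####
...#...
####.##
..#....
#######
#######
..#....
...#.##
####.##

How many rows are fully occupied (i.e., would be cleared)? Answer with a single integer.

Answer: 3

Derivation:
Check each row:
  row 0: 7 empty cells -> not full
  row 1: 0 empty cells -> FULL (clear)
  row 2: 2 empty cells -> not full
  row 3: 6 empty cells -> not full
  row 4: 1 empty cell -> not full
  row 5: 6 empty cells -> not full
  row 6: 0 empty cells -> FULL (clear)
  row 7: 0 empty cells -> FULL (clear)
  row 8: 6 empty cells -> not full
  row 9: 4 empty cells -> not full
  row 10: 1 empty cell -> not full
Total rows cleared: 3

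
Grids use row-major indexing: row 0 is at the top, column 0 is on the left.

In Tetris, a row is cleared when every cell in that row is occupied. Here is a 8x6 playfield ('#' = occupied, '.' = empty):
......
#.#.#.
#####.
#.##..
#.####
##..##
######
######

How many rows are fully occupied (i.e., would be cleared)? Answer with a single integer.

Answer: 2

Derivation:
Check each row:
  row 0: 6 empty cells -> not full
  row 1: 3 empty cells -> not full
  row 2: 1 empty cell -> not full
  row 3: 3 empty cells -> not full
  row 4: 1 empty cell -> not full
  row 5: 2 empty cells -> not full
  row 6: 0 empty cells -> FULL (clear)
  row 7: 0 empty cells -> FULL (clear)
Total rows cleared: 2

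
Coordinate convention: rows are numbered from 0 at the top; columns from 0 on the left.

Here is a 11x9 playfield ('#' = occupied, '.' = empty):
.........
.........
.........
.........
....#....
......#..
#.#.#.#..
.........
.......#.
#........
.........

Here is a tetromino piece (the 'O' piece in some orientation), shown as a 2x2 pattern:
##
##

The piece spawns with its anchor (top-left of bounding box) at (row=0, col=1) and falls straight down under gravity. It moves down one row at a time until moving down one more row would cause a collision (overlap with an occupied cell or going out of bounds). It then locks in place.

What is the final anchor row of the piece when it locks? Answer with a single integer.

Spawn at (row=0, col=1). Try each row:
  row 0: fits
  row 1: fits
  row 2: fits
  row 3: fits
  row 4: fits
  row 5: blocked -> lock at row 4

Answer: 4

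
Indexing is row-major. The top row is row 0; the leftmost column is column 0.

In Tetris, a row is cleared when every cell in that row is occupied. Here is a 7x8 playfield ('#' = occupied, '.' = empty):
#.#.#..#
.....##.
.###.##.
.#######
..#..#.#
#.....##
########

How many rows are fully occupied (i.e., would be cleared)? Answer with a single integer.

Answer: 1

Derivation:
Check each row:
  row 0: 4 empty cells -> not full
  row 1: 6 empty cells -> not full
  row 2: 3 empty cells -> not full
  row 3: 1 empty cell -> not full
  row 4: 5 empty cells -> not full
  row 5: 5 empty cells -> not full
  row 6: 0 empty cells -> FULL (clear)
Total rows cleared: 1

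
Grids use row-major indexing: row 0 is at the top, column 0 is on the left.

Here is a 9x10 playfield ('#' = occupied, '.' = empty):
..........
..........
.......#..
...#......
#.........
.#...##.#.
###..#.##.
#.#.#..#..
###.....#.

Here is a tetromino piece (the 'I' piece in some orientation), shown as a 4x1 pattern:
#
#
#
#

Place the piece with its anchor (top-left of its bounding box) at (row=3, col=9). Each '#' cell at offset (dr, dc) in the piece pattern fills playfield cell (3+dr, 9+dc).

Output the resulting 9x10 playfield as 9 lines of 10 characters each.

Fill (3+0,9+0) = (3,9)
Fill (3+1,9+0) = (4,9)
Fill (3+2,9+0) = (5,9)
Fill (3+3,9+0) = (6,9)

Answer: ..........
..........
.......#..
...#.....#
#........#
.#...##.##
###..#.###
#.#.#..#..
###.....#.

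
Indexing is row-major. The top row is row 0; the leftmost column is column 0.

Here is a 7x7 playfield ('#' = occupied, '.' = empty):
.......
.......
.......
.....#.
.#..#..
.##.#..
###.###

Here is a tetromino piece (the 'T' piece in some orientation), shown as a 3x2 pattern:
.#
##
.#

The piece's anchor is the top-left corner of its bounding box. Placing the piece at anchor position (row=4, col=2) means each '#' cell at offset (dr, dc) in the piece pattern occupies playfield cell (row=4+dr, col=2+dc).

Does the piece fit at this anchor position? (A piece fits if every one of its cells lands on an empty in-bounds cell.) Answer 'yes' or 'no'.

Answer: no

Derivation:
Check each piece cell at anchor (4, 2):
  offset (0,1) -> (4,3): empty -> OK
  offset (1,0) -> (5,2): occupied ('#') -> FAIL
  offset (1,1) -> (5,3): empty -> OK
  offset (2,1) -> (6,3): empty -> OK
All cells valid: no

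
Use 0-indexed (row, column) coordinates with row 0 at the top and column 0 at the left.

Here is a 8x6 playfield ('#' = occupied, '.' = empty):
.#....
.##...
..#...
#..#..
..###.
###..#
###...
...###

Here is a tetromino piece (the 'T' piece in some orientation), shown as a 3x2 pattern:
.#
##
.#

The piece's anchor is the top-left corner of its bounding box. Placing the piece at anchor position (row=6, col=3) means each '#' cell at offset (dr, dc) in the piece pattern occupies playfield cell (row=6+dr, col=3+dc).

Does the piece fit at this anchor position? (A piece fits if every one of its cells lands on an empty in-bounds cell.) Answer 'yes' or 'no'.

Answer: no

Derivation:
Check each piece cell at anchor (6, 3):
  offset (0,1) -> (6,4): empty -> OK
  offset (1,0) -> (7,3): occupied ('#') -> FAIL
  offset (1,1) -> (7,4): occupied ('#') -> FAIL
  offset (2,1) -> (8,4): out of bounds -> FAIL
All cells valid: no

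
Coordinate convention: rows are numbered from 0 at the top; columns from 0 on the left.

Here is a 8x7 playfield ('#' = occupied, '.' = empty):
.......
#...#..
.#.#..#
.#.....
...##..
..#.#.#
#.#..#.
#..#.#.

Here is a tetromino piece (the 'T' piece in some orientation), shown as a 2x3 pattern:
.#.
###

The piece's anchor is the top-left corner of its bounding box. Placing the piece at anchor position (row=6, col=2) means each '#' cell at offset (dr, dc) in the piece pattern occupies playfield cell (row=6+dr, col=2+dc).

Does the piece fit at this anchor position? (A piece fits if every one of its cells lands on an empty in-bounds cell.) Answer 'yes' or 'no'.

Check each piece cell at anchor (6, 2):
  offset (0,1) -> (6,3): empty -> OK
  offset (1,0) -> (7,2): empty -> OK
  offset (1,1) -> (7,3): occupied ('#') -> FAIL
  offset (1,2) -> (7,4): empty -> OK
All cells valid: no

Answer: no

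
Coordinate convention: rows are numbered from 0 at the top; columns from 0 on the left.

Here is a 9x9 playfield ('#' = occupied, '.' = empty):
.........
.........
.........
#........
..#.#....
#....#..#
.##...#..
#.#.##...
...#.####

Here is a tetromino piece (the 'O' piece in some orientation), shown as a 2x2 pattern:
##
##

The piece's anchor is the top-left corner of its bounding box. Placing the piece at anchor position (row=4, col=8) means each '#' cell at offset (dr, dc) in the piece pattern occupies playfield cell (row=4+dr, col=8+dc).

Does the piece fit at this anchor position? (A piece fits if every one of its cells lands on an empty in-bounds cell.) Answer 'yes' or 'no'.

Check each piece cell at anchor (4, 8):
  offset (0,0) -> (4,8): empty -> OK
  offset (0,1) -> (4,9): out of bounds -> FAIL
  offset (1,0) -> (5,8): occupied ('#') -> FAIL
  offset (1,1) -> (5,9): out of bounds -> FAIL
All cells valid: no

Answer: no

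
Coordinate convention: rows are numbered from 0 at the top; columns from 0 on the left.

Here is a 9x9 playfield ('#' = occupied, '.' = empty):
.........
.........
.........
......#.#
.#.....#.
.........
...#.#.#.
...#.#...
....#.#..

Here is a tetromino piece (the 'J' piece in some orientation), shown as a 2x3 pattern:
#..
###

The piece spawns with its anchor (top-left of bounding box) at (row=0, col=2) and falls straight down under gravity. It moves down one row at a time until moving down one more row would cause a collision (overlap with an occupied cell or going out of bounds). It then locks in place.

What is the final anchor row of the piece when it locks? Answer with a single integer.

Spawn at (row=0, col=2). Try each row:
  row 0: fits
  row 1: fits
  row 2: fits
  row 3: fits
  row 4: fits
  row 5: blocked -> lock at row 4

Answer: 4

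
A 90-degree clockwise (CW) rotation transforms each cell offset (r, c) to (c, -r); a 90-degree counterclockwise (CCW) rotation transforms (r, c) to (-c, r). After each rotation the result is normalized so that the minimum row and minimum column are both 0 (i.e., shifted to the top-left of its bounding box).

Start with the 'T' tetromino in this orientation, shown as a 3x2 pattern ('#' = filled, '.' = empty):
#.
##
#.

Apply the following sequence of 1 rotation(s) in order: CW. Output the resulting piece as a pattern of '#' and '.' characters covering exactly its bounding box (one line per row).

Answer: ###
.#.

Derivation:
Start:
#.
##
#.
After rotation 1 (CW):
###
.#.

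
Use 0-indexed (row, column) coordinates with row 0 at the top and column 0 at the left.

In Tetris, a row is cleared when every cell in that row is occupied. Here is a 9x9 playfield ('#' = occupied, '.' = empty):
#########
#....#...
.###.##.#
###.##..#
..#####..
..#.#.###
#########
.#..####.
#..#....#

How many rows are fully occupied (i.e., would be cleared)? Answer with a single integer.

Check each row:
  row 0: 0 empty cells -> FULL (clear)
  row 1: 7 empty cells -> not full
  row 2: 3 empty cells -> not full
  row 3: 3 empty cells -> not full
  row 4: 4 empty cells -> not full
  row 5: 4 empty cells -> not full
  row 6: 0 empty cells -> FULL (clear)
  row 7: 4 empty cells -> not full
  row 8: 6 empty cells -> not full
Total rows cleared: 2

Answer: 2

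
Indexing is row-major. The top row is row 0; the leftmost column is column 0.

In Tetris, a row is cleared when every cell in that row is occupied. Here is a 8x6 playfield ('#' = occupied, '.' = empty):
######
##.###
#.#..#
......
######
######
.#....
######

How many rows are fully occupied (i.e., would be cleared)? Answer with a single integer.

Answer: 4

Derivation:
Check each row:
  row 0: 0 empty cells -> FULL (clear)
  row 1: 1 empty cell -> not full
  row 2: 3 empty cells -> not full
  row 3: 6 empty cells -> not full
  row 4: 0 empty cells -> FULL (clear)
  row 5: 0 empty cells -> FULL (clear)
  row 6: 5 empty cells -> not full
  row 7: 0 empty cells -> FULL (clear)
Total rows cleared: 4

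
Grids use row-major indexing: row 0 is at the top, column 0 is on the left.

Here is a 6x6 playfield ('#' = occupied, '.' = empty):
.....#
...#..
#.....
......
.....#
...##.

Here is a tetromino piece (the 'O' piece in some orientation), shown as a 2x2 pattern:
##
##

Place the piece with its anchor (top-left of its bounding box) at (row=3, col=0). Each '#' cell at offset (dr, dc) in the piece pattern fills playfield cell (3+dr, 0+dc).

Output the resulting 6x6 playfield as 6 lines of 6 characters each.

Fill (3+0,0+0) = (3,0)
Fill (3+0,0+1) = (3,1)
Fill (3+1,0+0) = (4,0)
Fill (3+1,0+1) = (4,1)

Answer: .....#
...#..
#.....
##....
##...#
...##.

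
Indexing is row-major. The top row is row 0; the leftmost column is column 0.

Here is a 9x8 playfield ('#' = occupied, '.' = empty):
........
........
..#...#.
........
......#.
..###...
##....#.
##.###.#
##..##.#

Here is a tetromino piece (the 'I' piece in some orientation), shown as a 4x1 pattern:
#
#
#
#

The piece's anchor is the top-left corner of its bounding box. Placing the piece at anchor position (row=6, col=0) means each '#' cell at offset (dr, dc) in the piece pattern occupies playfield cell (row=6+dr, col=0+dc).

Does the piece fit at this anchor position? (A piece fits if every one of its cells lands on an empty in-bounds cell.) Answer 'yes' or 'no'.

Check each piece cell at anchor (6, 0):
  offset (0,0) -> (6,0): occupied ('#') -> FAIL
  offset (1,0) -> (7,0): occupied ('#') -> FAIL
  offset (2,0) -> (8,0): occupied ('#') -> FAIL
  offset (3,0) -> (9,0): out of bounds -> FAIL
All cells valid: no

Answer: no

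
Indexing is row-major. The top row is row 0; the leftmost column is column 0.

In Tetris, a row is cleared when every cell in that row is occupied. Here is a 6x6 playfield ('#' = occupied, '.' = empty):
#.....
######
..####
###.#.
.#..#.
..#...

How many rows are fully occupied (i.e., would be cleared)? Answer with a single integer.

Check each row:
  row 0: 5 empty cells -> not full
  row 1: 0 empty cells -> FULL (clear)
  row 2: 2 empty cells -> not full
  row 3: 2 empty cells -> not full
  row 4: 4 empty cells -> not full
  row 5: 5 empty cells -> not full
Total rows cleared: 1

Answer: 1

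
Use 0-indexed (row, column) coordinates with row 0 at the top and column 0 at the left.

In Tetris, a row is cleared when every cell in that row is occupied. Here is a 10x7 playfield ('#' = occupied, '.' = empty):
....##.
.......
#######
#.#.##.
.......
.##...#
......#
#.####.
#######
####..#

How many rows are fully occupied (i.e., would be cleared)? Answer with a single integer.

Check each row:
  row 0: 5 empty cells -> not full
  row 1: 7 empty cells -> not full
  row 2: 0 empty cells -> FULL (clear)
  row 3: 3 empty cells -> not full
  row 4: 7 empty cells -> not full
  row 5: 4 empty cells -> not full
  row 6: 6 empty cells -> not full
  row 7: 2 empty cells -> not full
  row 8: 0 empty cells -> FULL (clear)
  row 9: 2 empty cells -> not full
Total rows cleared: 2

Answer: 2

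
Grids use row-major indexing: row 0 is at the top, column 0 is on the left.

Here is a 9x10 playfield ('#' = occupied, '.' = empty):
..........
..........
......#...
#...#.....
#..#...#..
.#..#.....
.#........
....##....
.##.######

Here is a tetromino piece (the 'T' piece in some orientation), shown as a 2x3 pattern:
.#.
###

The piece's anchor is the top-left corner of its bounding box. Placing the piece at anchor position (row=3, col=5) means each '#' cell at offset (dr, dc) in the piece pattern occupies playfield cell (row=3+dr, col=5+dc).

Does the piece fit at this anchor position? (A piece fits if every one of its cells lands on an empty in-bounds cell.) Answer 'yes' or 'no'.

Answer: no

Derivation:
Check each piece cell at anchor (3, 5):
  offset (0,1) -> (3,6): empty -> OK
  offset (1,0) -> (4,5): empty -> OK
  offset (1,1) -> (4,6): empty -> OK
  offset (1,2) -> (4,7): occupied ('#') -> FAIL
All cells valid: no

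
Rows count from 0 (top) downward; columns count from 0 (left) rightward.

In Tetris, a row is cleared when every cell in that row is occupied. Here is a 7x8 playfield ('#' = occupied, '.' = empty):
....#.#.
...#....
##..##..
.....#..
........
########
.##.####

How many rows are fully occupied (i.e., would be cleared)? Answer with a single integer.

Check each row:
  row 0: 6 empty cells -> not full
  row 1: 7 empty cells -> not full
  row 2: 4 empty cells -> not full
  row 3: 7 empty cells -> not full
  row 4: 8 empty cells -> not full
  row 5: 0 empty cells -> FULL (clear)
  row 6: 2 empty cells -> not full
Total rows cleared: 1

Answer: 1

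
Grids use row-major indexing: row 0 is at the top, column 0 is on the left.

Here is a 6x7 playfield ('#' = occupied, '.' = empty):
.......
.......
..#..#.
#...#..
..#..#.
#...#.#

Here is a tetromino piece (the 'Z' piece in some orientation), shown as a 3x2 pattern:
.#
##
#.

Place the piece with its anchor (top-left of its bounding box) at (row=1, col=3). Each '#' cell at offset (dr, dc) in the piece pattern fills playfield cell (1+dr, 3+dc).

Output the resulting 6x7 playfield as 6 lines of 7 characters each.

Answer: .......
....#..
..####.
#..##..
..#..#.
#...#.#

Derivation:
Fill (1+0,3+1) = (1,4)
Fill (1+1,3+0) = (2,3)
Fill (1+1,3+1) = (2,4)
Fill (1+2,3+0) = (3,3)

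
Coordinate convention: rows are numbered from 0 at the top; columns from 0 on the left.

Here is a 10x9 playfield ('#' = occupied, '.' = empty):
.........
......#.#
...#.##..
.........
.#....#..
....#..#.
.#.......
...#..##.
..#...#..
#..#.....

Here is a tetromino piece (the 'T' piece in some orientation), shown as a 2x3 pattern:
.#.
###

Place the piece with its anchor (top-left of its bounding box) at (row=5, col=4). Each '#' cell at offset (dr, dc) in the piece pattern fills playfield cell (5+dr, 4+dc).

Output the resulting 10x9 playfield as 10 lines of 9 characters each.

Answer: .........
......#.#
...#.##..
.........
.#....#..
....##.#.
.#..###..
...#..##.
..#...#..
#..#.....

Derivation:
Fill (5+0,4+1) = (5,5)
Fill (5+1,4+0) = (6,4)
Fill (5+1,4+1) = (6,5)
Fill (5+1,4+2) = (6,6)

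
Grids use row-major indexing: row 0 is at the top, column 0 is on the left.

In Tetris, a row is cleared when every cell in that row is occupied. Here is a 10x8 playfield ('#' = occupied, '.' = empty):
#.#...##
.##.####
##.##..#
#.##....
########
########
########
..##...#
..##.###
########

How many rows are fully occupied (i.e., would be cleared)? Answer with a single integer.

Answer: 4

Derivation:
Check each row:
  row 0: 4 empty cells -> not full
  row 1: 2 empty cells -> not full
  row 2: 3 empty cells -> not full
  row 3: 5 empty cells -> not full
  row 4: 0 empty cells -> FULL (clear)
  row 5: 0 empty cells -> FULL (clear)
  row 6: 0 empty cells -> FULL (clear)
  row 7: 5 empty cells -> not full
  row 8: 3 empty cells -> not full
  row 9: 0 empty cells -> FULL (clear)
Total rows cleared: 4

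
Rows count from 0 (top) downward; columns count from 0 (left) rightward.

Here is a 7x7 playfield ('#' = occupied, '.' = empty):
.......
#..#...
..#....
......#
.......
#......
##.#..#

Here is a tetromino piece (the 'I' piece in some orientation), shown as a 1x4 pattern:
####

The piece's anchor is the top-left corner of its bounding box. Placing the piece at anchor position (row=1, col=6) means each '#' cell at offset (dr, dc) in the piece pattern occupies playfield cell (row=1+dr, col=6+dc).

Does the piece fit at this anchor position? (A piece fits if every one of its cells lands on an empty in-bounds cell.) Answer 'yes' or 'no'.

Check each piece cell at anchor (1, 6):
  offset (0,0) -> (1,6): empty -> OK
  offset (0,1) -> (1,7): out of bounds -> FAIL
  offset (0,2) -> (1,8): out of bounds -> FAIL
  offset (0,3) -> (1,9): out of bounds -> FAIL
All cells valid: no

Answer: no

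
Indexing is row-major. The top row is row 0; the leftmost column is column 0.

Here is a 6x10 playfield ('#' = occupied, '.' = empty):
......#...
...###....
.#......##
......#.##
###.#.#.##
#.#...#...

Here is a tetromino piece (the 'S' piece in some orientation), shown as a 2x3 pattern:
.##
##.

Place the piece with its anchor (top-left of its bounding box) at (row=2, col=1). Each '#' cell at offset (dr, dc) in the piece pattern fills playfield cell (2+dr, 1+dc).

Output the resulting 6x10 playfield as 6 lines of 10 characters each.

Answer: ......#...
...###....
.###....##
.##...#.##
###.#.#.##
#.#...#...

Derivation:
Fill (2+0,1+1) = (2,2)
Fill (2+0,1+2) = (2,3)
Fill (2+1,1+0) = (3,1)
Fill (2+1,1+1) = (3,2)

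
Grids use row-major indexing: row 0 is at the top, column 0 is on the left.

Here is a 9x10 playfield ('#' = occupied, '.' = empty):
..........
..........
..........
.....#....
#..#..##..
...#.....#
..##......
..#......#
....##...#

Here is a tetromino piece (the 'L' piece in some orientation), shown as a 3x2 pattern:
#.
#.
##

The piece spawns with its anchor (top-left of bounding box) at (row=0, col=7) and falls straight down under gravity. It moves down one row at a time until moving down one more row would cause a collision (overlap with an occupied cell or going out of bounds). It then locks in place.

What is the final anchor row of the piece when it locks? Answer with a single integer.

Spawn at (row=0, col=7). Try each row:
  row 0: fits
  row 1: fits
  row 2: blocked -> lock at row 1

Answer: 1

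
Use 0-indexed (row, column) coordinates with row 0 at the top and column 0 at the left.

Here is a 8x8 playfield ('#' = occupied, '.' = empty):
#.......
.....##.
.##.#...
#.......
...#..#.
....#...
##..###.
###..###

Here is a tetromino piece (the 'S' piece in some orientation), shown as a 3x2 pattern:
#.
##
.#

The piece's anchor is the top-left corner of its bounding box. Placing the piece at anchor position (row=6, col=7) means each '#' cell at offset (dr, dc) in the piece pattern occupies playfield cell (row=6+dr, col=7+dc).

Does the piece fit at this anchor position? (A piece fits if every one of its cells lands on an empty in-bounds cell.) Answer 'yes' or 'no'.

Check each piece cell at anchor (6, 7):
  offset (0,0) -> (6,7): empty -> OK
  offset (1,0) -> (7,7): occupied ('#') -> FAIL
  offset (1,1) -> (7,8): out of bounds -> FAIL
  offset (2,1) -> (8,8): out of bounds -> FAIL
All cells valid: no

Answer: no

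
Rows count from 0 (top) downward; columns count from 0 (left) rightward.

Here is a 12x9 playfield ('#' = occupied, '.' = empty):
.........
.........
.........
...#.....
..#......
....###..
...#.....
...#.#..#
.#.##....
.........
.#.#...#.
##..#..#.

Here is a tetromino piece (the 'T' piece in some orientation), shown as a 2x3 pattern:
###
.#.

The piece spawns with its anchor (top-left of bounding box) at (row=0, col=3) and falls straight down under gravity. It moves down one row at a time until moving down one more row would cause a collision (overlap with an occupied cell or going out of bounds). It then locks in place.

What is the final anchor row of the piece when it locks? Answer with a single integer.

Spawn at (row=0, col=3). Try each row:
  row 0: fits
  row 1: fits
  row 2: fits
  row 3: blocked -> lock at row 2

Answer: 2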